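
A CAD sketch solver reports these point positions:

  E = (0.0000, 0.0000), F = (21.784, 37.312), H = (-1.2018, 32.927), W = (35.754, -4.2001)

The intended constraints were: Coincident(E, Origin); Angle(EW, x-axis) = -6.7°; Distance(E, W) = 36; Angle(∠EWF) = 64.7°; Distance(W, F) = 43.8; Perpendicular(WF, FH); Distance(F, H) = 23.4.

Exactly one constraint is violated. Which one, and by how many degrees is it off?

Perpendicular(WF, FH) — off by 7.80°.

E = (0.00, 0.00) ✓; EW at -6.700° ✓; |EW| = 36.00 ✓; ∠EWF = 64.70° ✓; |WF| = 43.80 ✓; ∠(WF, FH) = 82.20° ✗; |FH| = 23.40 ✓.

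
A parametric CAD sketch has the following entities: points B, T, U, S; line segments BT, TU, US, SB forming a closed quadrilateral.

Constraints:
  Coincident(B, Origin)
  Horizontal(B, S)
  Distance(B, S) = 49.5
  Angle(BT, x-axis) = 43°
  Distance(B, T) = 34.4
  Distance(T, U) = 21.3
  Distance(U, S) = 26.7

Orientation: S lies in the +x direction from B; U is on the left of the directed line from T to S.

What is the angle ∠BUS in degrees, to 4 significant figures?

67.20°

B is at the origin; BS is horizontal with |BS| = 49.5 and S in +x, so S = (49.5, 0). BT runs at 43.0° with |BT| = 34.4, so T = (25.16, 23.46). U is determined by |TU| = 21.3 and |US| = 26.7 together: it lies at the intersection of circle(T, 21.3) and circle(S, 26.7). With |TS| = 33.81, the foot of the radical line on TS is 13.07 from T and the perpendicular offset is √(21.3² − 13.07²) = 16.82. Taking the left-of-TS solution: U = (46.24, 26.50).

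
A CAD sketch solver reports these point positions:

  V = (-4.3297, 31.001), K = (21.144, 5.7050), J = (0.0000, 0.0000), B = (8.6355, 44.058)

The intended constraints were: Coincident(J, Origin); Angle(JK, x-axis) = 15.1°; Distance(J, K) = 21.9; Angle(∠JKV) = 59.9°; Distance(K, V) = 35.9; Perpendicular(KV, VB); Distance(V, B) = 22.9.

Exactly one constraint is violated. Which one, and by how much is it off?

Distance(V, B) = 22.9 — off by 4.50.

J = (0.00, 0.00) ✓; JK at 15.10° ✓; |JK| = 21.90 ✓; ∠JKV = 59.90° ✓; |KV| = 35.90 ✓; ∠(KV, VB) = 90.00° ✓; |VB| = 18.40 ✗.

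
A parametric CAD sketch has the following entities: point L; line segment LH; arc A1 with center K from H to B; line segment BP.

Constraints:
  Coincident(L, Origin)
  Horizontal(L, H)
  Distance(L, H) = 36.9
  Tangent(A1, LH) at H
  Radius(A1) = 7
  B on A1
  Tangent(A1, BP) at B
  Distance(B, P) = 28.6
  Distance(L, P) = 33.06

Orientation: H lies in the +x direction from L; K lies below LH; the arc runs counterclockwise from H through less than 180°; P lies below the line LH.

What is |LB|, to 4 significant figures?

31.01

L is at the origin; L and H share the same y with |LH| = 36.9 and H on the +x side, so H = (36.90, 0.000). A1 meets LH tangentially, so KH is at right angles to LH, so K = H + (0, -7) = (36.90, -7.000). Since KB ⟂ BP (tangency), |KP| = √(7.0² + 28.6²) = 29.44 regardless of where B sits on A1. So P lies on both circle(L, 33.06) and circle(K, 29.44); the below-LH intersection is P = (16.77, -28.49). B is the foot of the tangent from P: B = (30.80, -3.567).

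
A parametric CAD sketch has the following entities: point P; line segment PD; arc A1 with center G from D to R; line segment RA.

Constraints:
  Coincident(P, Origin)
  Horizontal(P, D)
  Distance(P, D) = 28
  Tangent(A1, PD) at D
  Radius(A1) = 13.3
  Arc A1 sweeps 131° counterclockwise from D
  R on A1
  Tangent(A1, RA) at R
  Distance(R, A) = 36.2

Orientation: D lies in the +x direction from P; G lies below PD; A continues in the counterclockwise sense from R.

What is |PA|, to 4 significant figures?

64.61

P is at the origin; PD is horizontal with |PD| = 28.0 and D on the +x side, so D = (28.00, 0.000). Tangency of A1 to PD means the radius GD is perpendicular to PD, so G = D + (0, -13.3) = (28.00, -13.30). On A1, D sits at bearing 90° from G; a 131° counterclockwise sweep puts R at bearing 221°, so R = G + 13.3·(cos 221°, sin 221°) = (17.96, -22.03). Since A1 is tangent to RA there, GR ⟂ RA, so RA runs along (−sin 221°, cos 221°); with |RA| = 36.2, A = (41.71, -49.35). Then |PA| = |A − P| = 64.61.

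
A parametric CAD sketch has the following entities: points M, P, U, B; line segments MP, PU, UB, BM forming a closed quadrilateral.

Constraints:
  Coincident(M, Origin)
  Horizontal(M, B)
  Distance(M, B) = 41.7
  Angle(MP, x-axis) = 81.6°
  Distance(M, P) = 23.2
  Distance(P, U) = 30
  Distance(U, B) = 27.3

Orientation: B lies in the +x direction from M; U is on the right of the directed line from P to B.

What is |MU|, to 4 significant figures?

15.58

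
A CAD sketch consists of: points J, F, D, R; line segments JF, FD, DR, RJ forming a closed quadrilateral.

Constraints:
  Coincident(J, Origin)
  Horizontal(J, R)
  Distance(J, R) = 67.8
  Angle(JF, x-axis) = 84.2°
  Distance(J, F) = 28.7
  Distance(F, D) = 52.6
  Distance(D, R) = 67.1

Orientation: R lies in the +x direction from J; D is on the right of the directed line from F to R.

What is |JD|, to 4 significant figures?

24.54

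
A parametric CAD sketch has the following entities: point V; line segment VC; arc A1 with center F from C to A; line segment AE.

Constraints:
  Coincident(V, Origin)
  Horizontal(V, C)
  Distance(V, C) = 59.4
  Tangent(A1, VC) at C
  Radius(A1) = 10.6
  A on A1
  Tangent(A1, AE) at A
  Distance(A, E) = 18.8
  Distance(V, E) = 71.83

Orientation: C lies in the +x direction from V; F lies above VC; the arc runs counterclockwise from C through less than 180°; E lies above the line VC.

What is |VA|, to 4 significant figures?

70.90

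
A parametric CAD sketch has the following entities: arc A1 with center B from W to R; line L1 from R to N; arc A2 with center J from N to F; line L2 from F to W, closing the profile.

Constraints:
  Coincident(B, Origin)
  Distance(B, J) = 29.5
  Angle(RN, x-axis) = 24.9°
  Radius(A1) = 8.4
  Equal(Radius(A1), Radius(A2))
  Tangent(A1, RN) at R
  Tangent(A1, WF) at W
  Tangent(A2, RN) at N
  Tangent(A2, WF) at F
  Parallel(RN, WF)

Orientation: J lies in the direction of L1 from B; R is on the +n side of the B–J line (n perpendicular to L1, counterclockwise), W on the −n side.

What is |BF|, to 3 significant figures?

30.7

Tangency of A1 to both parallel lines with radius 8.4 puts R and W at B ± 8.4·n: R = (-3.54, 7.62), W = (3.54, -7.62). Equal radii place N and F the same way about J: N = J + 8.4·n = (23.2, 20.0), F = J − 8.4·n = (30.3, 4.80). Then |BF| = |F − B| = 30.7.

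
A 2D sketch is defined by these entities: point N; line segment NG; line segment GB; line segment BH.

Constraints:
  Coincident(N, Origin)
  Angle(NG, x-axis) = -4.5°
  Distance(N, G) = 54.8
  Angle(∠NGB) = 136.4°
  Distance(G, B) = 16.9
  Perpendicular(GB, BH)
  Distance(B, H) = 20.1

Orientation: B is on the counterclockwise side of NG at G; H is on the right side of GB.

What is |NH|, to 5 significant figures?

80.952

N is at the origin; NG runs at -4.5° with length 54.8, so G = 54.8·(cos -4.5°, sin -4.5°) = (54.631, -4.2996). ∠NGB = 136.4°, so GB runs at -4.5° + (180° − 136.4°) = 39.100° from the x-axis; with |GB| = 16.9, B = G + 16.9·(cos 39.100°, sin 39.100°) = (67.746, 6.3589). The perpendicularity gives BH at right angles to GB; with |BH| = 20.1 on the right of GB, H = B + 20.1·(0.63068, -0.77605) = (80.423, -9.2397). Then |NH| = |H − N| = 80.952.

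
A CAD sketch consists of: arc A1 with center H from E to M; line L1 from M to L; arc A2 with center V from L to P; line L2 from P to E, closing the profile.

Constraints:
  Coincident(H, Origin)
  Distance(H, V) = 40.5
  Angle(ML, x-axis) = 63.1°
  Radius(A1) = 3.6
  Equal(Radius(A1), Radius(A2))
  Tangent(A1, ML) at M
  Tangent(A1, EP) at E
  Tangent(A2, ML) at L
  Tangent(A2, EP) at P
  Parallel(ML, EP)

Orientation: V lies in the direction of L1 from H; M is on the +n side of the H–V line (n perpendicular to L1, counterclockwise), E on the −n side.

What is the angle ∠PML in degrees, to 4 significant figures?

10.08°

The slot axis is L1's direction at 63.1°, so u = (cos 63.1°, sin 63.1°) = (0.4524, 0.8918) and n = (−sin 63.1°, cos 63.1°) = (-0.8918, 0.4524). H is at the origin and V lies 40.5 along u from H, so V = 40.5·u = (18.32, 36.12). Tangency of A1 to both parallel lines with radius 3.6 puts M and E at H ± 3.6·n: M = (-3.210, 1.629), E = (3.210, -1.629). Equal radii place L and P the same way about V: L = V + 3.6·n = (15.11, 37.75), P = V − 3.6·n = (21.53, 34.49). Then cos ∠PML = MP·ML / (|MP||ML|), giving 10.08°.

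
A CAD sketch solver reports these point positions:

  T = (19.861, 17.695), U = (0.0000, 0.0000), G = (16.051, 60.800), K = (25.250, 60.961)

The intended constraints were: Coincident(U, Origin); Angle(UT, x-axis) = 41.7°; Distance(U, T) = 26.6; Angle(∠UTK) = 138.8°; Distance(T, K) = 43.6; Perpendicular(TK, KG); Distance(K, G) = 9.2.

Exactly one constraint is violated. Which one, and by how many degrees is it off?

Perpendicular(TK, KG) — off by 8.10°.

U = (0.00, 0.00) ✓; UT at 41.70° ✓; |UT| = 26.60 ✓; ∠UTK = 138.8° ✓; |TK| = 43.60 ✓; ∠(TK, KG) = 98.10° ✗; |KG| = 9.200 ✓.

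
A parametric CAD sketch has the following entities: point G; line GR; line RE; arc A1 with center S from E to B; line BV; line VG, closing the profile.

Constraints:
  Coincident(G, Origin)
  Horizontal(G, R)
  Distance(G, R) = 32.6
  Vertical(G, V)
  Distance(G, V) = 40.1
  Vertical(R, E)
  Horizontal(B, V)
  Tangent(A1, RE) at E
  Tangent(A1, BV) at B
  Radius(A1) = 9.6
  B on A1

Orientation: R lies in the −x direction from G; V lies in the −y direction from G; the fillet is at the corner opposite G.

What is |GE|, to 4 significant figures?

44.64

G is at the origin; GR is horizontal with |GR| = 32.6 and R on the −x side, so R = (-32.60, 0.000). GV is vertical with |GV| = 40.1 and V on the −y side, so V = (0.000, -40.10). The virtual corner opposite G is at (-32.60, -40.10). The tangent condition forces SE to be normal to RE and tangency of A1 to BV means the radius SB is perpendicular to BV, with radius 9.6, so the center S sits 9.6 in from both sides at S = (-23.00, -30.50). That places the tangent points at E = (-32.60, -30.50) on RE and B = (-23.00, -40.10) on BV. Then |GE| = |E − G| = 44.64.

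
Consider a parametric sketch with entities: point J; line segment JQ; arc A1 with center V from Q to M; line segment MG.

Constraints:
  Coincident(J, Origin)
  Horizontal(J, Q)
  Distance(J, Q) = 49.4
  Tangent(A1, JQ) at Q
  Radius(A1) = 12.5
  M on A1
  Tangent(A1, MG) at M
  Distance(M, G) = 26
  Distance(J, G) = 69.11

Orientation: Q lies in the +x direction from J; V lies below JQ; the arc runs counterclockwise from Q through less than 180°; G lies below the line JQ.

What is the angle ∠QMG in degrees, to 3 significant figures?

116°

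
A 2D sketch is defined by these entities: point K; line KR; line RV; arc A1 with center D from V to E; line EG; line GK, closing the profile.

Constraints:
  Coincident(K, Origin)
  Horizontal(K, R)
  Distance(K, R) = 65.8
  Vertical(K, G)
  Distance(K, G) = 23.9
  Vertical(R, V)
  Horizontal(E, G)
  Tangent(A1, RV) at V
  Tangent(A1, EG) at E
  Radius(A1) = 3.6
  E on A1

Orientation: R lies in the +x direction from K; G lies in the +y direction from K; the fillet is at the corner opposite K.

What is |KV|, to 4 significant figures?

68.86

K is at the origin; K and R share the same y with |KR| = 65.8 and R on the +x side, so R = (65.80, 0.000). K and G share the same x with |KG| = 23.9 and G on the +y side, so G = (0.000, 23.90). The virtual corner opposite K is at (65.80, 23.90). Tangency of A1 to RV means the radius DV is perpendicular to RV and the tangent condition forces DE to be normal to EG, with radius 3.6, so the center D sits 3.6 in from both sides at D = (62.20, 20.30). That places the tangent points at V = (65.80, 20.30) on RV and E = (62.20, 23.90) on EG. Then |KV| = |V − K| = 68.86.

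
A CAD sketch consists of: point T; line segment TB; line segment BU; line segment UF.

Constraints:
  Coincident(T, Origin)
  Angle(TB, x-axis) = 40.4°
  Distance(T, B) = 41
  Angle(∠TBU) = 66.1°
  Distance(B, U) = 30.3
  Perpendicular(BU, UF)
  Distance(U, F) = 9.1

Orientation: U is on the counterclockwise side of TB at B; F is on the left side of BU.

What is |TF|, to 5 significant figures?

31.513

T is at the origin; TB runs at 40.4° with length 41.0, so B = 41.0·(cos 40.4°, sin 40.4°) = (31.223, 26.573). ∠TBU = 66.1°, so BU runs at 40.4° + (180° − 66.1°) = 154.30° from the x-axis; with |BU| = 30.3, U = B + 30.3·(cos 154.30°, sin 154.30°) = (3.9204, 39.713). The perpendicularity gives UF at right angles to BU; with |UF| = 9.1 on the left of BU, F = U + 9.1·(-0.43366, -0.90108) = (-0.025861, 31.513). Then |TF| = |F − T| = 31.513.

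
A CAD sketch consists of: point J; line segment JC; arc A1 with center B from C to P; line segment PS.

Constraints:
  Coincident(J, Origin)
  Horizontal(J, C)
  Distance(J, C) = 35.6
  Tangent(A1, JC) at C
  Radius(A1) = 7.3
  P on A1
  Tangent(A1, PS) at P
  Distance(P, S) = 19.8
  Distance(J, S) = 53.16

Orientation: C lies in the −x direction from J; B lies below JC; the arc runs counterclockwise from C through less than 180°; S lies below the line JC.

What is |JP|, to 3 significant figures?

43.1

Checks: |BP| = 7.300 ✓; ∠(BP, PS) = 90.00° ✓; |PS| = 19.80 ✓; |JS| = 53.16 ✓.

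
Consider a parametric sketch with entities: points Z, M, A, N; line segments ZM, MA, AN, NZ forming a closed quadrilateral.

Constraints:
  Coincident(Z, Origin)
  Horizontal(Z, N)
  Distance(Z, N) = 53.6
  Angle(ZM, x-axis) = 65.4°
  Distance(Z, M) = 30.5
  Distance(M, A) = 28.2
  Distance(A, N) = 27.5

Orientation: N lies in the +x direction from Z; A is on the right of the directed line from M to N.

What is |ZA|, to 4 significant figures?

26.44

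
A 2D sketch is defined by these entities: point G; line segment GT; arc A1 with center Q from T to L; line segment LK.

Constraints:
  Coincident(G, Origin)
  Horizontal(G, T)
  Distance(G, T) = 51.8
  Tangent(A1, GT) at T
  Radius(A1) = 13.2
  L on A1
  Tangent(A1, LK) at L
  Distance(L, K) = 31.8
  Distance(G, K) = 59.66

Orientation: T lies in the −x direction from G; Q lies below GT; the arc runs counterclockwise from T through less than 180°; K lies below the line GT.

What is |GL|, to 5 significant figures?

65.213

Checks: |QL| = 13.20 ✓; ∠(QL, LK) = 90.00° ✓; |LK| = 31.80 ✓; |GK| = 59.66 ✓.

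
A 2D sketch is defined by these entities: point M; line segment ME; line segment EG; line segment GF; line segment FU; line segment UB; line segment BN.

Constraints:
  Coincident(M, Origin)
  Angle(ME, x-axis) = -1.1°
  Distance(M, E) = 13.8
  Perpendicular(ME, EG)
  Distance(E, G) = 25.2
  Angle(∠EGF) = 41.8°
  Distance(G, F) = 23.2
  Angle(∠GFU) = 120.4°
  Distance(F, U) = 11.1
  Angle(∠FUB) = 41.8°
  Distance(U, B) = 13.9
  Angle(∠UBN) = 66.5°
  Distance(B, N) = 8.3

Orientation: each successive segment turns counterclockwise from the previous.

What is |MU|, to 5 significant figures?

3.1760

M is at the origin; ME runs at -1.1° with length 13.8, so E = (13.797, -0.26492). ME is perpendicular to EG, so EG runs at 88.900°; with |EG| = 25.2, G = (14.281, 24.930). ∠EGF = 41.8° gives GF at -132.90° from the x-axis; with |GF| = 23.2, F = (-1.5115, 7.9354). ∠GFU = 120.4° gives FU at -73.300° from the x-axis; with |FU| = 11.1, U = (1.6782, -2.6964). Then |MU| = |U − M| = 3.1760.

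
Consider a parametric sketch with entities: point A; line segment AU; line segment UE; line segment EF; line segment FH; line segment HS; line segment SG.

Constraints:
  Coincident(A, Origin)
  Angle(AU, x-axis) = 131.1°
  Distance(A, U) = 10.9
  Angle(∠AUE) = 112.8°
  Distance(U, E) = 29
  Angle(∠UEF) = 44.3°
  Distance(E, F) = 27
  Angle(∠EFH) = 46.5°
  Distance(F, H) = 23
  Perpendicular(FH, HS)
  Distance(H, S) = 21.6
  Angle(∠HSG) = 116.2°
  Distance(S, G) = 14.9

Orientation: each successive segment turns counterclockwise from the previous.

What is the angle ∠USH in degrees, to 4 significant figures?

7.367°

A is at the origin; AU runs at 131.1° with length 10.9, so U = (-7.165, 8.214). ∠AUE = 112.8° gives UE at -161.7° from the x-axis; with |UE| = 29.0, E = (-34.70, -0.8919). ∠UEF = 44.3° gives EF at -26.00° from the x-axis; with |EF| = 27.0, F = (-10.43, -12.73). ∠EFH = 46.5° gives FH at 107.5° from the x-axis; with |FH| = 23.0, H = (-17.35, 9.208). FH is perpendicular to HS, so HS runs at -162.5°; with |HS| = 21.6, S = (-37.95, 2.712). Then cos ∠USH = SU·SH / (|SU||SH|), giving 7.367°.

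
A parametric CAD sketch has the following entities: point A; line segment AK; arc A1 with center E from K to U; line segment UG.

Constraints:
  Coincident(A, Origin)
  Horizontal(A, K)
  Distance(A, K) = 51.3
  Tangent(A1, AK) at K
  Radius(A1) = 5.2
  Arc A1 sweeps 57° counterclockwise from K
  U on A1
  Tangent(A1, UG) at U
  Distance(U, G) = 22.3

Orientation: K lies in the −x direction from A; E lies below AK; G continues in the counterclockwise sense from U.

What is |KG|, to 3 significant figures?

26.8

On A1, K sits at bearing 90° from E; a 57° counterclockwise sweep puts U at bearing 147°, so U = E + 5.2·(cos 147°, sin 147°) = (-55.7, -2.37). The tangent condition forces EU to be normal to UG, so UG runs along (−sin 147°, cos 147°); with |UG| = 22.3, G = (-67.8, -21.1). Then |KG| = |G − K| = 26.8.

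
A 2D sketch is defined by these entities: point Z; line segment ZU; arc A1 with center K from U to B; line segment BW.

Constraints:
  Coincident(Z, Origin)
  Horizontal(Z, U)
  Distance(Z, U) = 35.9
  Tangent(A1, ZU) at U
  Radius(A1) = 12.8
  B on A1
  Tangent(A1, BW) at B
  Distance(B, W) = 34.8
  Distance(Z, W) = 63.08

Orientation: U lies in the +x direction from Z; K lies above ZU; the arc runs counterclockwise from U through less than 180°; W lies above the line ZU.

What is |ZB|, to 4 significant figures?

50.89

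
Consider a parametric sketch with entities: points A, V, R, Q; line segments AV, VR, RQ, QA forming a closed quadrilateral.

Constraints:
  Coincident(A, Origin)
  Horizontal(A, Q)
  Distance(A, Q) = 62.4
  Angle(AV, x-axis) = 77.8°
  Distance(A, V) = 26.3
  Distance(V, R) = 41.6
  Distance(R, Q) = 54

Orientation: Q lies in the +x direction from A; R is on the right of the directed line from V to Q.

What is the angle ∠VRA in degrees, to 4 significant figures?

27.38°

Checks: |VR| = 41.60 ✓; |RQ| = 54.00 ✓.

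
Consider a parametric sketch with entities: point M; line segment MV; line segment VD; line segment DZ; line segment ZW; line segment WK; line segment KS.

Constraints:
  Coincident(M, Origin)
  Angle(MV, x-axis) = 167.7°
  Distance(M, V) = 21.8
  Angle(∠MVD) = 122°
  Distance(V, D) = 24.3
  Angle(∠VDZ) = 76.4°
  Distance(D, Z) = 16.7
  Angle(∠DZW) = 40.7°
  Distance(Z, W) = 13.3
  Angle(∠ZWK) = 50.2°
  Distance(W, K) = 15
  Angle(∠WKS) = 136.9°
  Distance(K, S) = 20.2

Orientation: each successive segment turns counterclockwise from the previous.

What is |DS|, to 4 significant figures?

29.18

M is at the origin; MV runs at 167.7° with length 21.8, so V = (-21.30, 4.644). ∠MVD = 122.0° gives VD at -134.3° from the x-axis; with |VD| = 24.3, D = (-38.27, -12.75). ∠VDZ = 76.4° gives DZ at -30.70° from the x-axis; with |DZ| = 16.7, Z = (-23.91, -21.27). ∠DZW = 40.7° gives ZW at 108.6° from the x-axis; with |ZW| = 13.3, W = (-28.15, -8.668). ∠ZWK = 50.2° gives WK at -121.6° from the x-axis; with |WK| = 15.0, K = (-36.01, -21.44). ∠WKS = 136.9° gives KS at -78.50° from the x-axis; with |KS| = 20.2, S = (-31.99, -41.24). Then |DS| = |S − D| = 29.18.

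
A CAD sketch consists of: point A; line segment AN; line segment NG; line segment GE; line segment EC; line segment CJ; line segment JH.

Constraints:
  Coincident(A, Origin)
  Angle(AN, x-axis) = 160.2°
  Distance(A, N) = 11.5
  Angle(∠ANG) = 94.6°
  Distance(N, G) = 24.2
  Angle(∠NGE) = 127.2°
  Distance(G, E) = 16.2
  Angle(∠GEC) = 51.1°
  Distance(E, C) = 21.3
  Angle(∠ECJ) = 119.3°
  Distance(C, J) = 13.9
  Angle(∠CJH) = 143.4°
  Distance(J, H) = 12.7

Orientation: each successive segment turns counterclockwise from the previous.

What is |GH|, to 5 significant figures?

20.320

∠ECJ = 119.3° gives CJ at 128.00° from the x-axis; with |CJ| = 13.9, J = (-13.450, -1.7900). ∠CJH = 143.4° gives JH at 164.60° from the x-axis; with |JH| = 12.7, H = (-25.694, 1.5826). Then |GH| = |H − G| = 20.320.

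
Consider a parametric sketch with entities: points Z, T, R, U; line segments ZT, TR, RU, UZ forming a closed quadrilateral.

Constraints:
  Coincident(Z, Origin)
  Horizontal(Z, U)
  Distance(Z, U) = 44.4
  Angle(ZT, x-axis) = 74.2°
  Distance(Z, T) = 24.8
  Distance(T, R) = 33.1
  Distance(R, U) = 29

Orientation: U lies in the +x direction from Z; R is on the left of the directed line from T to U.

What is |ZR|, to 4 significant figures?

48.77

Checks: |TR| = 33.10 ✓; |RU| = 29.00 ✓.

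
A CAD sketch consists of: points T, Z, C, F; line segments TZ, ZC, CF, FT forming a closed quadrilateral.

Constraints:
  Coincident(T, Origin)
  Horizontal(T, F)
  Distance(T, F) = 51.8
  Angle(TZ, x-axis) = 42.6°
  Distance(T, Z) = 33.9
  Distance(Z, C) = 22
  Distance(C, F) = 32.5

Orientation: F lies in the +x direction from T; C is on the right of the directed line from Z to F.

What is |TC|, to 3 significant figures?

19.4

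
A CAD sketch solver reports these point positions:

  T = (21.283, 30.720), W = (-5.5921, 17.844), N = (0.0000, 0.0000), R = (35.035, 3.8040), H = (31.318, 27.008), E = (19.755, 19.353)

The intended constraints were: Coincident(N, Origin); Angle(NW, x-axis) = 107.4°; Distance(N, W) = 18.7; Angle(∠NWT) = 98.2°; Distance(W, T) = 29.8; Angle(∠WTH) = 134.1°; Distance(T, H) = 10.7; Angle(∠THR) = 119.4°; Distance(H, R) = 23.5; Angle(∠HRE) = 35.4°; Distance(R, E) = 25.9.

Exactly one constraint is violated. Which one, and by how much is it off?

Distance(R, E) = 25.9 — off by 4.10.

N = (0.00, 0.00) ✓; NW at 107.4° ✓; |NW| = 18.70 ✓; ∠NWT = 98.20° ✓; |WT| = 29.80 ✓; ∠WTH = 134.1° ✓; |TH| = 10.70 ✓; ∠THR = 119.4° ✓; |HR| = 23.50 ✓; ∠HRE = 35.40° ✓; |RE| = 21.80 ✗.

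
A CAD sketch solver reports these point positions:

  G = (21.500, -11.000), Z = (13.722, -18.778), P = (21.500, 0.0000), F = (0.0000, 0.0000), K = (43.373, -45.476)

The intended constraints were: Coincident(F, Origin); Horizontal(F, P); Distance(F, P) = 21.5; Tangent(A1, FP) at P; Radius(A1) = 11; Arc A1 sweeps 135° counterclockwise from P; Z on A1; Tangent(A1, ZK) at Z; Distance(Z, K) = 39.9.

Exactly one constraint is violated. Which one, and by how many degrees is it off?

Tangent(A1, ZK) at Z — off by 3.00°.

F = (0.00, 0.00) ✓; F.y = 0.00, P.y = 0.00 ✓; |FP| = 21.50 ✓; ∠(GP, PF) = 90.00° ✓; |GP| = 11.00 ✓; bearing(G→Z) − bearing(G→P) = 135.0° ✓; |GZ| = 11.00 ✓; ∠(GZ, ZK) = 87.00° ✗; |ZK| = 39.90 ✓.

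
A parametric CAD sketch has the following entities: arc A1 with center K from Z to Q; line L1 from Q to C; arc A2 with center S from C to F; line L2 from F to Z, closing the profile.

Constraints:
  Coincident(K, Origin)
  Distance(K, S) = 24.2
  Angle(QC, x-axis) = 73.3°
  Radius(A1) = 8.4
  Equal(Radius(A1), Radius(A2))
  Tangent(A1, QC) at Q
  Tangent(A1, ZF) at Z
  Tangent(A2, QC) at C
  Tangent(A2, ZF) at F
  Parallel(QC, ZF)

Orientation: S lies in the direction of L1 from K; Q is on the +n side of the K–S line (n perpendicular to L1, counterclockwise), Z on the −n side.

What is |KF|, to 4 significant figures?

25.62

Tangency of A1 to both parallel lines with radius 8.4 puts Q and Z at K ± 8.4·n: Q = (-8.046, 2.414), Z = (8.046, -2.414). Equal radii place C and F the same way about S: C = S + 8.4·n = (-1.092, 25.59), F = S − 8.4·n = (15.00, 20.77). Then |KF| = |F − K| = 25.62.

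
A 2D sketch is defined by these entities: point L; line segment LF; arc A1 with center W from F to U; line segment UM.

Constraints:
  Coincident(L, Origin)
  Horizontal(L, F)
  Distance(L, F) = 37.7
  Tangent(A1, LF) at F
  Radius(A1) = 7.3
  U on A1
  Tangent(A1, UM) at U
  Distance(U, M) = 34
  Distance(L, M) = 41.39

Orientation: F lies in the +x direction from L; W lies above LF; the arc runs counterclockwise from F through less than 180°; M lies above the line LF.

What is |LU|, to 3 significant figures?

44.7

Checks: |WU| = 7.300 ✓; ∠(WU, UM) = 90.00° ✓; |UM| = 34.00 ✓; |LM| = 41.39 ✓.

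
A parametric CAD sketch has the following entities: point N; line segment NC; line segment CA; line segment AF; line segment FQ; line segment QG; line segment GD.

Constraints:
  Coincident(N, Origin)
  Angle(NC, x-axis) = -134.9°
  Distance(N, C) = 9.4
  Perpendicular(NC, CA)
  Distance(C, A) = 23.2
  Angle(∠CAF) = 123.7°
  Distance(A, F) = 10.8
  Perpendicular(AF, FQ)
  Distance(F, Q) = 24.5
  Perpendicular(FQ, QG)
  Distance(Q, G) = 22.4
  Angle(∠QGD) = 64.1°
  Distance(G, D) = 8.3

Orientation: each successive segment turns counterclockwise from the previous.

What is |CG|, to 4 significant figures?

5.352

N is at the origin; NC runs at -134.9° with length 9.4, so C = (-6.635, -6.658). NC is perpendicular to CA, so CA runs at -44.90°; with |CA| = 23.2, A = (9.798, -23.03). ∠CAF = 123.7° gives AF at 11.40° from the x-axis; with |AF| = 10.8, F = (20.39, -20.90). AF is perpendicular to FQ, so FQ runs at 101.4°; with |FQ| = 24.5, Q = (15.54, 3.117). FQ ⟂ QG, so QG runs at -168.6°; with |QG| = 22.4, G = (-6.415, -1.311). Then |CG| = |G − C| = 5.352.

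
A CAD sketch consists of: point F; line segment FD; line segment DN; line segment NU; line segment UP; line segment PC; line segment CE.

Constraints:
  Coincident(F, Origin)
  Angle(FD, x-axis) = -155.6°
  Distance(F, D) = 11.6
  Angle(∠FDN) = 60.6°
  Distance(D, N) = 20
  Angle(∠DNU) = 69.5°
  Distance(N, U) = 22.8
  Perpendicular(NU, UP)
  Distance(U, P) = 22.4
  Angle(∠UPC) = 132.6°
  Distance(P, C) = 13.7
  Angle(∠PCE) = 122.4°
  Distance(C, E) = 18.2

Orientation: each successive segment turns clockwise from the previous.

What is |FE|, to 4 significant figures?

25.82

∠UPC = 132.6° gives PC at -162.9° from the x-axis; with |PC| = 13.7, C = (-10.98, -18.93). ∠PCE = 122.4° gives CE at 139.5° from the x-axis; with |CE| = 18.2, E = (-24.82, -7.110). Then |FE| = |E − F| = 25.82.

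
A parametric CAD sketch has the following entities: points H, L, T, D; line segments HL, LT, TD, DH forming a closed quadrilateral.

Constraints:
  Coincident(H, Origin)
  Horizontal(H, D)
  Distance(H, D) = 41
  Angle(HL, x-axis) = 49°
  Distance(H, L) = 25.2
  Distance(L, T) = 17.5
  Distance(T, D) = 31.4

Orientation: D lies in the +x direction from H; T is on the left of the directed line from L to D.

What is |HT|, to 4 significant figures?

42.48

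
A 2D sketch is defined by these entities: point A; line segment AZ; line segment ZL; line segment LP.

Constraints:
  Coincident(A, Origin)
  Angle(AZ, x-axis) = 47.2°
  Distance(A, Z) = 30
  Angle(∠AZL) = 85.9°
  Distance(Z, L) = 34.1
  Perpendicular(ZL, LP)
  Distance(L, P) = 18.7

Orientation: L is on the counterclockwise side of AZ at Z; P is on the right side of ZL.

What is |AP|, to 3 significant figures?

58.2

A is at the origin; AZ runs at 47.2° with length 30.0, so Z = 30.0·(cos 47.2°, sin 47.2°) = (20.4, 22.0). ∠AZL = 85.9°, so ZL runs at 47.2° + (180° − 85.9°) = 141° from the x-axis; with |ZL| = 34.1, L = Z + 34.1·(cos 141°, sin 141°) = (-6.23, 43.3). ZL ⟂ LP; with |LP| = 18.7 on the right of ZL, P = L + 18.7·(0.625, 0.780) = (5.46, 57.9). Then |AP| = |P − A| = 58.2.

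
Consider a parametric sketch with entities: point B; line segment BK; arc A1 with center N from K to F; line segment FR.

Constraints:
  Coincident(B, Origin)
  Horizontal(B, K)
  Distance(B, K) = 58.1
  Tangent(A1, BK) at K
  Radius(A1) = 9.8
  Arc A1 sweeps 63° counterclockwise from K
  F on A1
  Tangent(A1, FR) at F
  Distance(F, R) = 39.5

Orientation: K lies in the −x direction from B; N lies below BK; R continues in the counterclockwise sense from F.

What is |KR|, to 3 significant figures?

48.5

On A1, K sits at bearing 90° from N; a 63° counterclockwise sweep puts F at bearing 153°, so F = N + 9.8·(cos 153°, sin 153°) = (-66.8, -5.35). Tangency of A1 to FR means the radius NF is perpendicular to FR, so FR runs along (−sin 153°, cos 153°); with |FR| = 39.5, R = (-84.8, -40.5). Then |KR| = |R − K| = 48.5.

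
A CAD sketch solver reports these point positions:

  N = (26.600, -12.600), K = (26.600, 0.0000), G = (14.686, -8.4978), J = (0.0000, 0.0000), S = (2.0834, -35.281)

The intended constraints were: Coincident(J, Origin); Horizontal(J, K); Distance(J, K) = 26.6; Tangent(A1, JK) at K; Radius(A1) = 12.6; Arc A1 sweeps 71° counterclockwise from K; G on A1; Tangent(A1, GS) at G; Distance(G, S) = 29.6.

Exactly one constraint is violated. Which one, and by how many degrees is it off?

Tangent(A1, GS) at G — off by 6.20°.

J = (0.00, 0.00) ✓; J.y = 0.00, K.y = 0.00 ✓; |JK| = 26.60 ✓; ∠(NK, KJ) = 90.00° ✓; |NK| = 12.60 ✓; bearing(N→G) − bearing(N→K) = 71.00° ✓; |NG| = 12.60 ✓; ∠(NG, GS) = 96.20° ✗; |GS| = 29.60 ✓.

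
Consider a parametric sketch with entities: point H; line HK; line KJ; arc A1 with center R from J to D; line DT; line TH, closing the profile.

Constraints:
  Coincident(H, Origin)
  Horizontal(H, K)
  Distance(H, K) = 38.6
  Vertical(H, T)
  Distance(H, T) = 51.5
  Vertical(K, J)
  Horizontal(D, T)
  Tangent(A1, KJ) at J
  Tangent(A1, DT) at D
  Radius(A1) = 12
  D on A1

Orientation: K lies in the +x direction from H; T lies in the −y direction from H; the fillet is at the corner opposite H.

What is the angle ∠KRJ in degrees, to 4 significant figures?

73.10°

H is at the origin; H and K share the same y with |HK| = 38.6 and K on the +x side, so K = (38.60, 0.000). HT is vertical with |HT| = 51.5 and T on the −y side, so T = (0.000, -51.50). The virtual corner opposite H is at (38.60, -51.50). Since A1 is tangent to KJ there, RJ ⟂ KJ and since A1 is tangent to DT there, RD ⟂ DT, with radius 12.0, so the center R sits 12.0 in from both sides at R = (26.60, -39.50). That places the tangent points at J = (38.60, -39.50) on KJ and D = (26.60, -51.50) on DT. Then cos ∠KRJ = RK·RJ / (|RK||RJ|), giving 73.10°.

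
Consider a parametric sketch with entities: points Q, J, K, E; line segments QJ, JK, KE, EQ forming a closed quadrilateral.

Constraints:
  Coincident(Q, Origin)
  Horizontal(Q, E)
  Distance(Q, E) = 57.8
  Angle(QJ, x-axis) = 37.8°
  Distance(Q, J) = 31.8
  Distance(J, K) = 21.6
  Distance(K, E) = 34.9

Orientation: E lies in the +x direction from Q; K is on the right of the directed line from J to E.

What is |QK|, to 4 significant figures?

23.04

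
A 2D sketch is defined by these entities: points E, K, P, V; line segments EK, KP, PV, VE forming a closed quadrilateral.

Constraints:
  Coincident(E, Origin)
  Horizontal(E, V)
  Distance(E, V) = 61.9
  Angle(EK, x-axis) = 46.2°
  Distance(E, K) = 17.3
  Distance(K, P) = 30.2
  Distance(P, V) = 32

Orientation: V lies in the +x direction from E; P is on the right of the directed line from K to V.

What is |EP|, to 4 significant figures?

33.32

E is at the origin; EV is horizontal with |EV| = 61.9 and V in +x, so V = (61.9, 0). EK runs at 46.2° with |EK| = 17.3, so K = (11.97, 12.49). P is determined by |KP| = 30.2 and |PV| = 32.0 together: it lies at the intersection of circle(K, 30.2) and circle(V, 32.0). With |KV| = 51.46, the foot of the radical line on KV is 24.64 from K and the perpendicular offset is √(30.2² − 24.64²) = 17.46. Taking the right-of-KV solution: P = (31.65, -10.43).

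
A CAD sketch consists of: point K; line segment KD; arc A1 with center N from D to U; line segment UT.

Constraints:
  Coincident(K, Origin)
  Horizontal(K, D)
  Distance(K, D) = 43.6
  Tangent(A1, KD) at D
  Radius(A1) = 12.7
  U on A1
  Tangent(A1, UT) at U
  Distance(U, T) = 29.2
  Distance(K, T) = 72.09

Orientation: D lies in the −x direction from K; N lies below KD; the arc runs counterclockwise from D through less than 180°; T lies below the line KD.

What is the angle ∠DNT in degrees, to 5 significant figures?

149.07°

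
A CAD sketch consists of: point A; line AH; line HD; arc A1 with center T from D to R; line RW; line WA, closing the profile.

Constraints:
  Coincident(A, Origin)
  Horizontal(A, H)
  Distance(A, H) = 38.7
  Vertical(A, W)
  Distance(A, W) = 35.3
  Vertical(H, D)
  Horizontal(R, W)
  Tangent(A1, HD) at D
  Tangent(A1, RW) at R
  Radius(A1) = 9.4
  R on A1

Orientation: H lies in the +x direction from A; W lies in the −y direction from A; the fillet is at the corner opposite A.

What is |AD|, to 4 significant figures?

46.57

A is at the origin; A and H share the same y with |AH| = 38.7 and H on the +x side, so H = (38.70, 0.000). A and W share the same x with |AW| = 35.3 and W on the −y side, so W = (0.000, -35.30). The virtual corner opposite A is at (38.70, -35.30). A1 meets HD tangentially, so TD is at right angles to HD and A1 meets RW tangentially, so TR is at right angles to RW, with radius 9.4, so the center T sits 9.4 in from both sides at T = (29.30, -25.90). That places the tangent points at D = (38.70, -25.90) on HD and R = (29.30, -35.30) on RW. Then |AD| = |D − A| = 46.57.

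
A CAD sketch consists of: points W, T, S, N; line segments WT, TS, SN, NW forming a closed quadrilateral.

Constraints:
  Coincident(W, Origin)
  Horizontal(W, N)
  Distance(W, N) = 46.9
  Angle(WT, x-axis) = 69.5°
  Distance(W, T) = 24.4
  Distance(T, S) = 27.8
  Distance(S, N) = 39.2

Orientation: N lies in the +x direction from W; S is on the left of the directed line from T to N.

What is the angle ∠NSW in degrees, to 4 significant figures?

63.03°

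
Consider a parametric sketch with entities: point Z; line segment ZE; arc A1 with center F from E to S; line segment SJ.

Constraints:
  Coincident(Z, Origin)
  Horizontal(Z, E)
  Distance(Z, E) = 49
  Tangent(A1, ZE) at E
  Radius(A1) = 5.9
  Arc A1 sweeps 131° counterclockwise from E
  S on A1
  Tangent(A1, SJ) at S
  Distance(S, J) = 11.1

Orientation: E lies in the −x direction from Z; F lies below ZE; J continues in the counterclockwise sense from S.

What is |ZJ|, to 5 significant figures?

49.609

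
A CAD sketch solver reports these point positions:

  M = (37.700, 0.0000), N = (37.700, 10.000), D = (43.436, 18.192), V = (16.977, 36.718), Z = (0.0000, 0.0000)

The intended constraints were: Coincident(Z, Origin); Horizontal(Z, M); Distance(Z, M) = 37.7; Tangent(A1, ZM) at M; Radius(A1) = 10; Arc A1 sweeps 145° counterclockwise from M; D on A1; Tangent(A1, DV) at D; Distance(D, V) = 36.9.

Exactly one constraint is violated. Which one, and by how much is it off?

Distance(D, V) = 36.9 — off by 4.60.

Z = (0.00, 0.00) ✓; Z.y = 0.00, M.y = 0.00 ✓; |ZM| = 37.70 ✓; ∠(NM, MZ) = 90.00° ✓; |NM| = 10.00 ✓; bearing(N→D) − bearing(N→M) = 145.0° ✓; |ND| = 10.00 ✓; ∠(ND, DV) = 90.00° ✓; |DV| = 32.30 ✗.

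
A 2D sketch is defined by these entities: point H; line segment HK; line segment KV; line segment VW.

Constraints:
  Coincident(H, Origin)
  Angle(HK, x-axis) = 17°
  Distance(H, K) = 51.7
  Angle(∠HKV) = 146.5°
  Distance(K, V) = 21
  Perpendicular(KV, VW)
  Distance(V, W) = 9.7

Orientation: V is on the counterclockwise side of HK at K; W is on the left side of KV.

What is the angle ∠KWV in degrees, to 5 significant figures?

65.208°

H is at the origin; HK runs at 17.0° with length 51.7, so K = 51.7·(cos 17.0°, sin 17.0°) = (49.441, 15.116). ∠HKV = 146.5°, so KV runs at 17.0° + (180° − 146.5°) = 50.500° from the x-axis; with |KV| = 21.0, V = K + 21.0·(cos 50.500°, sin 50.500°) = (62.799, 31.320). KV is perpendicular to VW; with |VW| = 9.7 on the left of KV, W = V + 9.7·(-0.77162, 0.63608) = (55.314, 37.490). Then cos ∠KWV = WK·WV / (|WK||WV|), giving 65.208°.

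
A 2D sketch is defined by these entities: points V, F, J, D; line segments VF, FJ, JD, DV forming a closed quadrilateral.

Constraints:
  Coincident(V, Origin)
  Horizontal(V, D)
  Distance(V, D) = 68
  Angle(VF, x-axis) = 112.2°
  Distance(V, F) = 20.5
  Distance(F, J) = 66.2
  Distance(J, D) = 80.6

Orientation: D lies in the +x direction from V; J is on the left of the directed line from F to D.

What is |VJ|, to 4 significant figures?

78.76

V is at the origin; V and D share the same y with |VD| = 68.0 and D in +x, so D = (68.0, 0). VF runs at 112.2° with |VF| = 20.5, so F = (-7.746, 18.98). J is determined by |FJ| = 66.2 and |JD| = 80.6 together: it lies at the intersection of circle(F, 66.2) and circle(D, 80.6). With |FD| = 78.09, the foot of the radical line on FD is 25.51 from F and the perpendicular offset is √(66.2² − 25.51²) = 61.09. Taking the left-of-FD solution: J = (31.85, 72.04).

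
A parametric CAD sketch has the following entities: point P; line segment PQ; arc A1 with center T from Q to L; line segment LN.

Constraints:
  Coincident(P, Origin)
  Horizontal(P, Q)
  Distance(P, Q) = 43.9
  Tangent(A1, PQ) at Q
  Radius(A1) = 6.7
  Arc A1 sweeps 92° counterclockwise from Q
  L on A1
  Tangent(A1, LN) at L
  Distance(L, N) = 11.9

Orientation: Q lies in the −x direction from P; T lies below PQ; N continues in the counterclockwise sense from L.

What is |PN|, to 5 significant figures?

53.596

P is at the origin; P and Q share the same y with |PQ| = 43.9 and Q on the −x side, so Q = (-43.900, 0.0000). A1 meets PQ tangentially, so TQ is at right angles to PQ, so T = Q + (0, -6.7) = (-43.900, -6.7000). On A1, Q sits at bearing 90° from T; a 92° counterclockwise sweep puts L at bearing 182°, so L = T + 6.7·(cos 182°, sin 182°) = (-50.596, -6.9338). The tangent condition forces TL to be normal to LN, so LN runs along (−sin 182°, cos 182°); with |LN| = 11.9, N = (-50.181, -18.827). Then |PN| = |N − P| = 53.596.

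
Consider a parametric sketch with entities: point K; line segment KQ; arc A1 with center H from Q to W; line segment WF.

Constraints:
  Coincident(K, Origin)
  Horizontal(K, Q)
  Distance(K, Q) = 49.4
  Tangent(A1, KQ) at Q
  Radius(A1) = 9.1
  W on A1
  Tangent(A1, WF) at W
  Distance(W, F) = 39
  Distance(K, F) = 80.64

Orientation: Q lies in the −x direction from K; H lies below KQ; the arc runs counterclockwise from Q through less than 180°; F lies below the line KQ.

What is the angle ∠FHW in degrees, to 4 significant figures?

76.87°

Checks: |HW| = 9.100 ✓; ∠(HW, WF) = 90.00° ✓; |WF| = 39.00 ✓; |KF| = 80.64 ✓.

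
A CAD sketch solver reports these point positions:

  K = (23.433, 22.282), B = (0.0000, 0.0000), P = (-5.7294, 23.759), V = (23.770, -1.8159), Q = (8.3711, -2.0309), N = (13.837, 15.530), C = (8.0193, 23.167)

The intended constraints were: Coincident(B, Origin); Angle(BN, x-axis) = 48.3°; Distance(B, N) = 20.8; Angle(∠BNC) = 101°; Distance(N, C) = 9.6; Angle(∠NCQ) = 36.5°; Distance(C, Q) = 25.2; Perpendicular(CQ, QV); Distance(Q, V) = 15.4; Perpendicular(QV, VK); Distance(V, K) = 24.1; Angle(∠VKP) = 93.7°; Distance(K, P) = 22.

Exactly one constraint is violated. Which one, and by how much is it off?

Distance(K, P) = 22 — off by 7.20.

B = (0.00, 0.00) ✓; BN at 48.30° ✓; |BN| = 20.80 ✓; ∠BNC = 101.0° ✓; |NC| = 9.600 ✓; ∠NCQ = 36.50° ✓; |CQ| = 25.20 ✓; ∠(CQ, QV) = 90.00° ✓; |QV| = 15.40 ✓; ∠(QV, VK) = 90.00° ✓; |VK| = 24.10 ✓; ∠VKP = 93.70° ✓; |KP| = 29.20 ✗.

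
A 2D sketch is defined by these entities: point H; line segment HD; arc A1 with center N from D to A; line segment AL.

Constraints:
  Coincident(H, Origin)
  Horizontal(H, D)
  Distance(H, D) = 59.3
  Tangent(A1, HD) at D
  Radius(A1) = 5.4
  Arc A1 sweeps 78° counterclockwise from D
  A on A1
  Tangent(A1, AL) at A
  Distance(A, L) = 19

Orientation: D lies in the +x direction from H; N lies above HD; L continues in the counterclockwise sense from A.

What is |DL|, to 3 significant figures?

24.7

On A1, D sits at bearing -90° from N; a 78° counterclockwise sweep puts A at bearing -12°, so A = N + 5.4·(cos -12°, sin -12°) = (64.6, 4.28). Tangency of A1 to AL means the radius NA is perpendicular to AL, so AL runs along (−sin -12°, cos -12°); with |AL| = 19.0, L = (68.5, 22.9). Then |DL| = |L − D| = 24.7.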